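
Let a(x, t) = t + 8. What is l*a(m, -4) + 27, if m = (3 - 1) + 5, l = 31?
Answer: 151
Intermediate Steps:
m = 7 (m = 2 + 5 = 7)
a(x, t) = 8 + t
l*a(m, -4) + 27 = 31*(8 - 4) + 27 = 31*4 + 27 = 124 + 27 = 151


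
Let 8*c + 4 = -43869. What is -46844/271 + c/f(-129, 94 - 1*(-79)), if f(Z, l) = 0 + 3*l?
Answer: -206385871/1125192 ≈ -183.42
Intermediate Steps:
c = -43873/8 (c = -½ + (⅛)*(-43869) = -½ - 43869/8 = -43873/8 ≈ -5484.1)
f(Z, l) = 3*l
-46844/271 + c/f(-129, 94 - 1*(-79)) = -46844/271 - 43873*1/(3*(94 - 1*(-79)))/8 = -46844*1/271 - 43873*1/(3*(94 + 79))/8 = -46844/271 - 43873/(8*(3*173)) = -46844/271 - 43873/8/519 = -46844/271 - 43873/8*1/519 = -46844/271 - 43873/4152 = -206385871/1125192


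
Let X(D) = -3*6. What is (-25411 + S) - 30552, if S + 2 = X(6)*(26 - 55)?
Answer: -55443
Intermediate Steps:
X(D) = -18
S = 520 (S = -2 - 18*(26 - 55) = -2 - 18*(-29) = -2 + 522 = 520)
(-25411 + S) - 30552 = (-25411 + 520) - 30552 = -24891 - 30552 = -55443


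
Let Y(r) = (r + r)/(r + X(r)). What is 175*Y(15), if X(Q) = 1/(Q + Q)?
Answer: 157500/451 ≈ 349.22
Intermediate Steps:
X(Q) = 1/(2*Q)
Y(r) = 2*r/(r + 1/(2*r)) (Y(r) = (r + r)/(r + 1/(2*r)) = (2*r)/(r + 1/(2*r)) = 2*r/(r + 1/(2*r)))
175*Y(15) = 175*(4*15**2/(1 + 2*15**2)) = 175*(4*225/(1 + 2*225)) = 175*(4*225/(1 + 450)) = 175*(4*225/451) = 175*(4*225*(1/451)) = 175*(900/451) = 157500/451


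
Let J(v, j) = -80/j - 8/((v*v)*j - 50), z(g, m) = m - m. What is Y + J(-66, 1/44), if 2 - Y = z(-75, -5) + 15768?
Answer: -945022/49 ≈ -19286.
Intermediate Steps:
z(g, m) = 0
Y = -15766 (Y = 2 - (0 + 15768) = 2 - 1*15768 = 2 - 15768 = -15766)
J(v, j) = -80/j - 8/(-50 + j*v²) (J(v, j) = -80/j - 8/(v²*j - 50) = -80/j - 8/(j*v² - 50) = -80/j - 8/(-50 + j*v²))
Y + J(-66, 1/44) = -15766 + 8*(500 - 1/44 - 10*(-66)²/44)/((1/44)*(-50 + (-66)²/44)) = -15766 + 8*(500 - 1*1/44 - 10*1/44*4356)/((1/44)*(-50 + (1/44)*4356)) = -15766 + 8*44*(500 - 1/44 - 990)/(-50 + 99) = -15766 + 8*44*(-21561/44)/49 = -15766 + 8*44*(1/49)*(-21561/44) = -15766 - 172488/49 = -945022/49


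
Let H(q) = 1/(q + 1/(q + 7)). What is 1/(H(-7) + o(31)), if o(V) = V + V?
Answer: 1/62 ≈ 0.016129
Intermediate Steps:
o(V) = 2*V
H(q) = 1/(q + 1/(7 + q))
1/(H(-7) + o(31)) = 1/((7 - 7)/(1 + (-7)**2 + 7*(-7)) + 2*31) = 1/(0/(1 + 49 - 49) + 62) = 1/(0/1 + 62) = 1/(1*0 + 62) = 1/(0 + 62) = 1/62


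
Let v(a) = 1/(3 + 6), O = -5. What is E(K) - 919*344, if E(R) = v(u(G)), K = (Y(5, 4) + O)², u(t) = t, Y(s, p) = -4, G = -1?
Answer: -2845223/9 ≈ -3.1614e+5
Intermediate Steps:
v(a) = ⅑ (v(a) = 1/9 = ⅑)
K = 81 (K = (-4 - 5)² = (-9)² = 81)
E(R) = ⅑
E(K) - 919*344 = ⅑ - 919*344 = ⅑ - 316136 = -2845223/9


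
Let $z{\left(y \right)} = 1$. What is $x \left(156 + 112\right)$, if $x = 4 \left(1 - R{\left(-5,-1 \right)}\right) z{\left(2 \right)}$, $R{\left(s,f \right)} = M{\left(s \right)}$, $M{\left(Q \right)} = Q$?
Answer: $6432$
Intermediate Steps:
$R{\left(s,f \right)} = s$
$x = 24$ ($x = 4 \left(1 - -5\right) 1 = 4 \left(1 + 5\right) 1 = 4 \cdot 6 \cdot 1 = 24 \cdot 1 = 24$)
$x \left(156 + 112\right) = 24 \left(156 + 112\right) = 24 \cdot 268 = 6432$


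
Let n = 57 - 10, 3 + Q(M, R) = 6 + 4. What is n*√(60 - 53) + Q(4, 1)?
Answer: 7 + 47*√7 ≈ 131.35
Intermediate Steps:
Q(M, R) = 7 (Q(M, R) = -3 + (6 + 4) = -3 + 10 = 7)
n = 47
n*√(60 - 53) + Q(4, 1) = 47*√(60 - 53) + 7 = 47*√7 + 7 = 7 + 47*√7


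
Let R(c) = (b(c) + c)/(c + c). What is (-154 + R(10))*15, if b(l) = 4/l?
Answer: -11511/5 ≈ -2302.2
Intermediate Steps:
R(c) = (c + 4/c)/(2*c) (R(c) = (4/c + c)/(c + c) = (c + 4/c)/((2*c)) = (c + 4/c)*(1/(2*c)) = (c + 4/c)/(2*c))
(-154 + R(10))*15 = (-154 + (1/2 + 2/10**2))*15 = (-154 + (1/2 + 2*(1/100)))*15 = (-154 + (1/2 + 1/50))*15 = (-154 + 13/25)*15 = -3837/25*15 = -11511/5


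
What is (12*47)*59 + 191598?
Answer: 224874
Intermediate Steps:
(12*47)*59 + 191598 = 564*59 + 191598 = 33276 + 191598 = 224874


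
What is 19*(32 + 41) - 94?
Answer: 1293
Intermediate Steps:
19*(32 + 41) - 94 = 19*73 - 94 = 1387 - 94 = 1293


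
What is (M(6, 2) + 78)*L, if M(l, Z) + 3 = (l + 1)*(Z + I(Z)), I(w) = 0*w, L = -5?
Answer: -445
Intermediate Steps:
I(w) = 0
M(l, Z) = -3 + Z*(1 + l) (M(l, Z) = -3 + (l + 1)*(Z + 0) = -3 + (1 + l)*Z = -3 + Z*(1 + l))
(M(6, 2) + 78)*L = ((-3 + 2 + 2*6) + 78)*(-5) = ((-3 + 2 + 12) + 78)*(-5) = (11 + 78)*(-5) = 89*(-5) = -445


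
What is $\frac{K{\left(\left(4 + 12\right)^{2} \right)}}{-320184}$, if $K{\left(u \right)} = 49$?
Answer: $- \frac{49}{320184} \approx -0.00015304$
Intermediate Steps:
$\frac{K{\left(\left(4 + 12\right)^{2} \right)}}{-320184} = \frac{49}{-320184} = 49 \left(- \frac{1}{320184}\right) = - \frac{49}{320184}$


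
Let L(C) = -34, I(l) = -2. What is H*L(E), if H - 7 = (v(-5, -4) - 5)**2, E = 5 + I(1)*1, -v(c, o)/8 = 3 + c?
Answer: -4352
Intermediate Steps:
v(c, o) = -24 - 8*c (v(c, o) = -8*(3 + c) = -24 - 8*c)
E = 3 (E = 5 - 2*1 = 5 - 2 = 3)
H = 128 (H = 7 + ((-24 - 8*(-5)) - 5)**2 = 7 + ((-24 + 40) - 5)**2 = 7 + (16 - 5)**2 = 7 + 11**2 = 7 + 121 = 128)
H*L(E) = 128*(-34) = -4352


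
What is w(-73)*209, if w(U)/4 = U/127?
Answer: -61028/127 ≈ -480.54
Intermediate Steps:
w(U) = 4*U/127 (w(U) = 4*(U/127) = 4*U/127)
w(-73)*209 = ((4/127)*(-73))*209 = -292/127*209 = -61028/127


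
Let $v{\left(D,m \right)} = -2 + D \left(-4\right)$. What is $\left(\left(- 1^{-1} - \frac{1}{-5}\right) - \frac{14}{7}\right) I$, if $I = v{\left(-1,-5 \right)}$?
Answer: $- \frac{28}{5} \approx -5.6$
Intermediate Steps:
$v{\left(D,m \right)} = -2 - 4 D$
$I = 2$ ($I = -2 - -4 = -2 + 4 = 2$)
$\left(\left(- 1^{-1} - \frac{1}{-5}\right) - \frac{14}{7}\right) I = \left(\left(- 1^{-1} - \frac{1}{-5}\right) - \frac{14}{7}\right) 2 = \left(\left(\left(-1\right) 1 - - \frac{1}{5}\right) - 2\right) 2 = \left(\left(-1 + \frac{1}{5}\right) - 2\right) 2 = \left(- \frac{4}{5} - 2\right) 2 = \left(- \frac{14}{5}\right) 2 = - \frac{28}{5}$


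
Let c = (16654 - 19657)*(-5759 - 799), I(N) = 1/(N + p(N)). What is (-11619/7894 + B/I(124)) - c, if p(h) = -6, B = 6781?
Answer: -149145426923/7894 ≈ -1.8894e+7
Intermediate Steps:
I(N) = 1/(-6 + N) (I(N) = 1/(N - 6) = 1/(-6 + N))
c = 19693674 (c = -3003*(-6558) = 19693674)
(-11619/7894 + B/I(124)) - c = (-11619/7894 + 6781/(1/(-6 + 124))) - 1*19693674 = (-11619*1/7894 + 6781/(1/118)) - 19693674 = (-11619/7894 + 6781/(1/118)) - 19693674 = (-11619/7894 + 6781*118) - 19693674 = (-11619/7894 + 800158) - 19693674 = 6316435633/7894 - 19693674 = -149145426923/7894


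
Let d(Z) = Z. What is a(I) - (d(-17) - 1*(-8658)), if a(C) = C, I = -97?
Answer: -8738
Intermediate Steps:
a(I) - (d(-17) - 1*(-8658)) = -97 - (-17 - 1*(-8658)) = -97 - (-17 + 8658) = -97 - 1*8641 = -97 - 8641 = -8738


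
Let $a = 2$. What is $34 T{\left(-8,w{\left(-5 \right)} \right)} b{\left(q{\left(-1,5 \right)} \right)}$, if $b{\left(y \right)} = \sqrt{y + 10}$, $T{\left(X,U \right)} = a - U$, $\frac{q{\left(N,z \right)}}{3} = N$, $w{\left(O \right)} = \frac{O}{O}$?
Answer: $34 \sqrt{7} \approx 89.956$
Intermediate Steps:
$w{\left(O \right)} = 1$
$q{\left(N,z \right)} = 3 N$
$T{\left(X,U \right)} = 2 - U$
$b{\left(y \right)} = \sqrt{10 + y}$
$34 T{\left(-8,w{\left(-5 \right)} \right)} b{\left(q{\left(-1,5 \right)} \right)} = 34 \left(2 - 1\right) \sqrt{10 + 3 \left(-1\right)} = 34 \left(2 - 1\right) \sqrt{10 - 3} = 34 \cdot 1 \sqrt{7} = 34 \sqrt{7}$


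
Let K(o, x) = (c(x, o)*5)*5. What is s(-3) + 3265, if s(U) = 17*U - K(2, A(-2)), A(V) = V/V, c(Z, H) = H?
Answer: 3164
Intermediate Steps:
A(V) = 1
K(o, x) = 25*o (K(o, x) = (o*5)*5 = (5*o)*5 = 25*o)
s(U) = -50 + 17*U (s(U) = 17*U - 25*2 = 17*U - 1*50 = 17*U - 50 = -50 + 17*U)
s(-3) + 3265 = (-50 + 17*(-3)) + 3265 = (-50 - 51) + 3265 = -101 + 3265 = 3164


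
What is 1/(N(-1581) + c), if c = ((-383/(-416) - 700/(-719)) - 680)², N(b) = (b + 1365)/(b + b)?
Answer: 47147107884032/21679535803077005999 ≈ 2.1747e-6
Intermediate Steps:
N(b) = (1365 + b)/(2*b) (N(b) = (1365 + b)/((2*b)) = (1365 + b)*(1/(2*b)) = (1365 + b)/(2*b))
c = 41137632983684449/89463202816 (c = ((-383*(-1/416) - 700*(-1/719)) - 680)² = ((383/416 + 700/719) - 680)² = (566577/299104 - 680)² = (-202824143/299104)² = 41137632983684449/89463202816 ≈ 4.5983e+5)
1/(N(-1581) + c) = 1/((½)*(1365 - 1581)/(-1581) + 41137632983684449/89463202816) = 1/((½)*(-1/1581)*(-216) + 41137632983684449/89463202816) = 1/(36/527 + 41137632983684449/89463202816) = 1/(21679535803077005999/47147107884032) = 47147107884032/21679535803077005999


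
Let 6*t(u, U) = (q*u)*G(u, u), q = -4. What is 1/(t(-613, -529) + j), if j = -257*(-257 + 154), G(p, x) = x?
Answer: -3/672125 ≈ -4.4635e-6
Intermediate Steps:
t(u, U) = -2*u**2/3 (t(u, U) = ((-4*u)*u)/6 = (-4*u**2)/6 = -2*u**2/3)
j = 26471 (j = -257*(-103) = 26471)
1/(t(-613, -529) + j) = 1/(-2/3*(-613)**2 + 26471) = 1/(-2/3*375769 + 26471) = 1/(-751538/3 + 26471) = 1/(-672125/3) = -3/672125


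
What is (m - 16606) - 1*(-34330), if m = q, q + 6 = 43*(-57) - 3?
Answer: 15264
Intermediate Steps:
q = -2460 (q = -6 + (43*(-57) - 3) = -6 + (-2451 - 3) = -6 - 2454 = -2460)
m = -2460
(m - 16606) - 1*(-34330) = (-2460 - 16606) - 1*(-34330) = -19066 + 34330 = 15264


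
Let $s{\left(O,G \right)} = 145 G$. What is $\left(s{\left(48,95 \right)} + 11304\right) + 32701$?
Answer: $57780$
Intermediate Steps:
$\left(s{\left(48,95 \right)} + 11304\right) + 32701 = \left(145 \cdot 95 + 11304\right) + 32701 = \left(13775 + 11304\right) + 32701 = 25079 + 32701 = 57780$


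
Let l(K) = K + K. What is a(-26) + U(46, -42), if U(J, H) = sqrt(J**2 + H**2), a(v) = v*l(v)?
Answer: 1352 + 2*sqrt(970) ≈ 1414.3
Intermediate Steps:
l(K) = 2*K
a(v) = 2*v**2 (a(v) = v*(2*v) = 2*v**2)
U(J, H) = sqrt(H**2 + J**2)
a(-26) + U(46, -42) = 2*(-26)**2 + sqrt((-42)**2 + 46**2) = 2*676 + sqrt(1764 + 2116) = 1352 + sqrt(3880) = 1352 + 2*sqrt(970)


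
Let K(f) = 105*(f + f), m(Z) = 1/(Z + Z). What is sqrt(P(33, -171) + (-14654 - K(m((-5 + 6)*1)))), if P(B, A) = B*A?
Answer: 101*I*sqrt(2) ≈ 142.84*I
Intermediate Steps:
m(Z) = 1/(2*Z)
K(f) = 210*f (K(f) = 105*(2*f) = 210*f)
P(B, A) = A*B
sqrt(P(33, -171) + (-14654 - K(m((-5 + 6)*1)))) = sqrt(-171*33 + (-14654 - 210*1/(2*(((-5 + 6)*1))))) = sqrt(-5643 + (-14654 - 210*1/(2*((1*1))))) = sqrt(-5643 + (-14654 - 210*(1/2)/1)) = sqrt(-5643 + (-14654 - 210*(1/2)*1)) = sqrt(-5643 + (-14654 - 210/2)) = sqrt(-5643 + (-14654 - 1*105)) = sqrt(-5643 + (-14654 - 105)) = sqrt(-5643 - 14759) = sqrt(-20402) = 101*I*sqrt(2)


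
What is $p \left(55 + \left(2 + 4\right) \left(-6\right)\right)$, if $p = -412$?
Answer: $-7828$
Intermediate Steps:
$p \left(55 + \left(2 + 4\right) \left(-6\right)\right) = - 412 \left(55 + \left(2 + 4\right) \left(-6\right)\right) = - 412 \left(55 + 6 \left(-6\right)\right) = - 412 \left(55 - 36\right) = \left(-412\right) 19 = -7828$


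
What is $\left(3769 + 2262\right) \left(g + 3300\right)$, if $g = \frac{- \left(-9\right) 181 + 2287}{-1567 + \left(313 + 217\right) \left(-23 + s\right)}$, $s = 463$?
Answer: $\frac{4610053073296}{231633} \approx 1.9902 \cdot 10^{7}$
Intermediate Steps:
$g = \frac{3916}{231633}$ ($g = \frac{- \left(-9\right) 181 + 2287}{-1567 + \left(313 + 217\right) \left(-23 + 463\right)} = \frac{\left(-1\right) \left(-1629\right) + 2287}{-1567 + 530 \cdot 440} = \frac{1629 + 2287}{-1567 + 233200} = \frac{3916}{231633} \approx 0.016906$)
$\left(3769 + 2262\right) \left(g + 3300\right) = \left(3769 + 2262\right) \left(\frac{3916}{231633} + 3300\right) = 6031 \cdot \frac{764392816}{231633} = \frac{4610053073296}{231633}$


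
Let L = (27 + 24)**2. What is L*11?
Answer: 28611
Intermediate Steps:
L = 2601 (L = 51**2 = 2601)
L*11 = 2601*11 = 28611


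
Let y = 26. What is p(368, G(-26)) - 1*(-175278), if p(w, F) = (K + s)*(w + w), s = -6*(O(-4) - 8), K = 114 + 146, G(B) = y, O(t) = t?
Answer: 419630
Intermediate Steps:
G(B) = 26
K = 260
s = 72 (s = -6*(-4 - 8) = -6*(-12) = 72)
p(w, F) = 664*w (p(w, F) = (260 + 72)*(w + w) = 332*(2*w) = 664*w)
p(368, G(-26)) - 1*(-175278) = 664*368 - 1*(-175278) = 244352 + 175278 = 419630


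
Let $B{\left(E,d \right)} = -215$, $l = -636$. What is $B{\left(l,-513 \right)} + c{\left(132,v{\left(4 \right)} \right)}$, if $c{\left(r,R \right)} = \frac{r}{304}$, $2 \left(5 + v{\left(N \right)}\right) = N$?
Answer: $- \frac{16307}{76} \approx -214.57$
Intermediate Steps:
$v{\left(N \right)} = -5 + \frac{N}{2}$
$c{\left(r,R \right)} = \frac{r}{304}$ ($c{\left(r,R \right)} = r \frac{1}{304} = \frac{r}{304}$)
$B{\left(l,-513 \right)} + c{\left(132,v{\left(4 \right)} \right)} = -215 + \frac{1}{304} \cdot 132 = -215 + \frac{33}{76} = - \frac{16307}{76}$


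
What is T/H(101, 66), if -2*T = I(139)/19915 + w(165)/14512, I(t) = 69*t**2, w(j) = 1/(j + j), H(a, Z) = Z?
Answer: -1276879450991/2517824453760 ≈ -0.50714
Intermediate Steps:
w(j) = 1/(2*j)
T = -1276879450991/38148855360 (T = -((69*139**2)/19915 + ((1/2)/165)/14512)/2 = -((69*19321)*(1/19915) + ((1/2)*(1/165))*(1/14512))/2 = -(1333149*(1/19915) + (1/330)*(1/14512))/2 = -(1333149/19915 + 1/4788960)/2 = -1/2*1276879450991/19074427680 = -1276879450991/38148855360 ≈ -33.471)
T/H(101, 66) = -1276879450991/38148855360/66 = -1276879450991/38148855360*1/66 = -1276879450991/2517824453760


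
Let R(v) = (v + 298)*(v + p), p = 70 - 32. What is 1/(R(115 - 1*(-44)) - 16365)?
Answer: 1/73664 ≈ 1.3575e-5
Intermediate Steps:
p = 38
R(v) = (38 + v)*(298 + v) (R(v) = (v + 298)*(v + 38) = (298 + v)*(38 + v) = (38 + v)*(298 + v))
1/(R(115 - 1*(-44)) - 16365) = 1/((11324 + (115 - 1*(-44))² + 336*(115 - 1*(-44))) - 16365) = 1/((11324 + (115 + 44)² + 336*(115 + 44)) - 16365) = 1/((11324 + 159² + 336*159) - 16365) = 1/((11324 + 25281 + 53424) - 16365) = 1/(90029 - 16365) = 1/73664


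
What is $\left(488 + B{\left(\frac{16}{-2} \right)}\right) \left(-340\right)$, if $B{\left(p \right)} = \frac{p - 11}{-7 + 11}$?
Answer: $-164305$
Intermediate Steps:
$B{\left(p \right)} = - \frac{11}{4} + \frac{p}{4}$ ($B{\left(p \right)} = \frac{-11 + p}{4} = \left(-11 + p\right) \frac{1}{4} = - \frac{11}{4} + \frac{p}{4}$)
$\left(488 + B{\left(\frac{16}{-2} \right)}\right) \left(-340\right) = \left(488 - \left(\frac{11}{4} - \frac{16 \frac{1}{-2}}{4}\right)\right) \left(-340\right) = \left(488 - \left(\frac{11}{4} - \frac{16 \left(- \frac{1}{2}\right)}{4}\right)\right) \left(-340\right) = \left(488 + \left(- \frac{11}{4} + \frac{1}{4} \left(-8\right)\right)\right) \left(-340\right) = \left(488 - \frac{19}{4}\right) \left(-340\right) = \frac{1933}{4} \left(-340\right) = -164305$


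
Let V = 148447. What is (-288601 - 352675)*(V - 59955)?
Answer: -56747795792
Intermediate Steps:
(-288601 - 352675)*(V - 59955) = (-288601 - 352675)*(148447 - 59955) = -641276*88492 = -56747795792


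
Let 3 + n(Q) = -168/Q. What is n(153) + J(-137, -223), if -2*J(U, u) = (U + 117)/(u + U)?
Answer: -2525/612 ≈ -4.1258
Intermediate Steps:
J(U, u) = -(117 + U)/(2*(U + u)) (J(U, u) = -(U + 117)/(2*(u + U)) = -(117 + U)/(2*(U + u)))
n(Q) = -3 - 168/Q
n(153) + J(-137, -223) = (-3 - 168/153) + (-117 - 1*(-137))/(2*(-137 - 223)) = (-3 - 168*1/153) + (½)*(-117 + 137)/(-360) = (-3 - 56/51) + (½)*(-1/360)*20 = -209/51 - 1/36 = -2525/612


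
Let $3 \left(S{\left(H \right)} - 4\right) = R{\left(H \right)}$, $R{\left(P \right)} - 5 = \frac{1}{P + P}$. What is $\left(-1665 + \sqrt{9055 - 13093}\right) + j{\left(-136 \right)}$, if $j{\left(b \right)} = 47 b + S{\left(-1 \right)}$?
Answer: $- \frac{16103}{2} + i \sqrt{4038} \approx -8051.5 + 63.545 i$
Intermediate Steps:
$R{\left(P \right)} = 5 + \frac{1}{2 P}$ ($R{\left(P \right)} = 5 + \frac{1}{P + P} = 5 + \frac{1}{2 P}$)
$S{\left(H \right)} = \frac{17}{3} + \frac{1}{6 H}$ ($S{\left(H \right)} = 4 + \frac{5 + \frac{1}{2 H}}{3} = 4 + \left(\frac{5}{3} + \frac{1}{6 H}\right) = \frac{17}{3} + \frac{1}{6 H}$)
$j{\left(b \right)} = \frac{11}{2} + 47 b$ ($j{\left(b \right)} = 47 b + \frac{1 + 34 \left(-1\right)}{6 \left(-1\right)} = 47 b + \frac{1}{6} \left(-1\right) \left(1 - 34\right) = 47 b + \frac{1}{6} \left(-1\right) \left(-33\right) = 47 b + \frac{11}{2} = \frac{11}{2} + 47 b$)
$\left(-1665 + \sqrt{9055 - 13093}\right) + j{\left(-136 \right)} = \left(-1665 + \sqrt{9055 - 13093}\right) + \left(\frac{11}{2} + 47 \left(-136\right)\right) = \left(-1665 + \sqrt{-4038}\right) + \left(\frac{11}{2} - 6392\right) = \left(-1665 + i \sqrt{4038}\right) - \frac{12773}{2} = - \frac{16103}{2} + i \sqrt{4038}$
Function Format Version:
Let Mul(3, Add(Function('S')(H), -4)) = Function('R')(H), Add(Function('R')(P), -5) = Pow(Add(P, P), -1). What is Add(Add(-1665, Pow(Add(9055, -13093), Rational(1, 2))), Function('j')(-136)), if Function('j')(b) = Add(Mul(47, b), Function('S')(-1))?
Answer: Add(Rational(-16103, 2), Mul(I, Pow(4038, Rational(1, 2)))) ≈ Add(-8051.5, Mul(63.545, I))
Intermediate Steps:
Function('R')(P) = Add(5, Mul(Rational(1, 2), Pow(P, -1))) (Function('R')(P) = Add(5, Pow(Add(P, P), -1)) = Add(5, Pow(Mul(2, P), -1)) = Add(5, Mul(Rational(1, 2), Pow(P, -1))))
Function('S')(H) = Add(Rational(17, 3), Mul(Rational(1, 6), Pow(H, -1))) (Function('S')(H) = Add(4, Mul(Rational(1, 3), Add(5, Mul(Rational(1, 2), Pow(H, -1))))) = Add(4, Add(Rational(5, 3), Mul(Rational(1, 6), Pow(H, -1)))) = Add(Rational(17, 3), Mul(Rational(1, 6), Pow(H, -1))))
Function('j')(b) = Add(Rational(11, 2), Mul(47, b)) (Function('j')(b) = Add(Mul(47, b), Mul(Rational(1, 6), Pow(-1, -1), Add(1, Mul(34, -1)))) = Add(Mul(47, b), Mul(Rational(1, 6), -1, Add(1, -34))) = Add(Mul(47, b), Mul(Rational(1, 6), -1, -33)) = Add(Mul(47, b), Rational(11, 2)) = Add(Rational(11, 2), Mul(47, b)))
Add(Add(-1665, Pow(Add(9055, -13093), Rational(1, 2))), Function('j')(-136)) = Add(Add(-1665, Pow(Add(9055, -13093), Rational(1, 2))), Add(Rational(11, 2), Mul(47, -136))) = Add(Add(-1665, Pow(-4038, Rational(1, 2))), Add(Rational(11, 2), -6392)) = Add(Add(-1665, Mul(I, Pow(4038, Rational(1, 2)))), Rational(-12773, 2)) = Add(Rational(-16103, 2), Mul(I, Pow(4038, Rational(1, 2))))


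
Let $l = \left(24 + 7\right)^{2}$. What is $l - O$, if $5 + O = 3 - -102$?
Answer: $861$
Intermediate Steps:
$O = 100$ ($O = -5 + \left(3 - -102\right) = -5 + \left(3 + 102\right) = -5 + 105 = 100$)
$l = 961$ ($l = 31^{2} = 961$)
$l - O = 961 - 100 = 861$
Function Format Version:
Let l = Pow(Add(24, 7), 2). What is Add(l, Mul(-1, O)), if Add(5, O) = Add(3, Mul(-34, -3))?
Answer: 861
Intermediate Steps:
O = 100 (O = Add(-5, Add(3, Mul(-34, -3))) = Add(-5, Add(3, 102)) = Add(-5, 105) = 100)
l = 961 (l = Pow(31, 2) = 961)
Add(l, Mul(-1, O)) = Add(961, Mul(-1, 100)) = Add(961, -100) = 861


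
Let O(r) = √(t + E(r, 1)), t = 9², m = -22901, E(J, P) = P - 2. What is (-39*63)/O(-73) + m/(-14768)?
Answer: 22901/14768 - 2457*√5/20 ≈ -273.15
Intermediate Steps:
E(J, P) = -2 + P
t = 81
O(r) = 4*√5 (O(r) = √(81 + (-2 + 1)) = √(81 - 1) = √80 = 4*√5)
(-39*63)/O(-73) + m/(-14768) = (-39*63)/((4*√5)) - 22901/(-14768) = -2457*√5/20 - 22901*(-1/14768) = -2457*√5/20 + 22901/14768 = 22901/14768 - 2457*√5/20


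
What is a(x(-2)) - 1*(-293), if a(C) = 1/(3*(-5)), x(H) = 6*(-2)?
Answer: 4394/15 ≈ 292.93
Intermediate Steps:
x(H) = -12
a(C) = -1/15 (a(C) = 1/(-15) = -1/15)
a(x(-2)) - 1*(-293) = -1/15 - 1*(-293) = -1/15 + 293 = 4394/15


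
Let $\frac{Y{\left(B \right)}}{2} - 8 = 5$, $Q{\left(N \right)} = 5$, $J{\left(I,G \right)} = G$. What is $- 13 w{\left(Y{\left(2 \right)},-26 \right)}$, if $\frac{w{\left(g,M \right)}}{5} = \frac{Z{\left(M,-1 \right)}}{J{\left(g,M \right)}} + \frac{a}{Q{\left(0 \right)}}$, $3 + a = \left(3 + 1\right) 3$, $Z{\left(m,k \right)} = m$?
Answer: $-182$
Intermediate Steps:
$a = 9$ ($a = -3 + \left(3 + 1\right) 3 = -3 + 4 \cdot 3 = -3 + 12 = 9$)
$Y{\left(B \right)} = 26$ ($Y{\left(B \right)} = 16 + 2 \cdot 5 = 16 + 10 = 26$)
$w{\left(g,M \right)} = 14$ ($w{\left(g,M \right)} = 5 \left(\frac{M}{M} + \frac{9}{5}\right) = 5 \left(1 + 9 \cdot \frac{1}{5}\right) = 5 \left(1 + \frac{9}{5}\right) = 5 \cdot \frac{14}{5} = 14$)
$- 13 w{\left(Y{\left(2 \right)},-26 \right)} = \left(-13\right) 14 = -182$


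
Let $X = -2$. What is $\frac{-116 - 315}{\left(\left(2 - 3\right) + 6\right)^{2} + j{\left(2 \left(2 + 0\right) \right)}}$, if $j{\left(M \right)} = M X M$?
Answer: $\frac{431}{7} \approx 61.571$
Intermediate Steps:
$j{\left(M \right)} = - 2 M^{2}$ ($j{\left(M \right)} = M \left(-2\right) M = - 2 M M = - 2 M^{2}$)
$\frac{-116 - 315}{\left(\left(2 - 3\right) + 6\right)^{2} + j{\left(2 \left(2 + 0\right) \right)}} = \frac{-116 - 315}{\left(\left(2 - 3\right) + 6\right)^{2} - 2 \left(2 \left(2 + 0\right)\right)^{2}} = \frac{-116 - 315}{\left(\left(2 - 3\right) + 6\right)^{2} - 2 \left(2 \cdot 2\right)^{2}} = - \frac{431}{\left(-1 + 6\right)^{2} - 2 \cdot 4^{2}} = - \frac{431}{5^{2} - 32} = - \frac{431}{25 - 32} = - \frac{431}{-7} = \left(-431\right) \left(- \frac{1}{7}\right) = \frac{431}{7}$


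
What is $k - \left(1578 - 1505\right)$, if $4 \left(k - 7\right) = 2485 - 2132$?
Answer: $\frac{89}{4} \approx 22.25$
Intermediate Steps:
$k = \frac{381}{4}$ ($k = 7 + \frac{2485 - 2132}{4} = 7 + \frac{1}{4} \cdot 353 = 7 + \frac{353}{4} = \frac{381}{4} \approx 95.25$)
$k - \left(1578 - 1505\right) = \frac{381}{4} - \left(1578 - 1505\right) = \frac{381}{4} - 73 = \frac{89}{4}$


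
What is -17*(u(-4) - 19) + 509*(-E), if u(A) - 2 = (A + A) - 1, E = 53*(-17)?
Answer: 459051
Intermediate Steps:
E = -901
u(A) = 1 + 2*A (u(A) = 2 + ((A + A) - 1) = 2 + (2*A - 1) = 2 + (-1 + 2*A) = 1 + 2*A)
-17*(u(-4) - 19) + 509*(-E) = -17*((1 + 2*(-4)) - 19) + 509*(-1*(-901)) = -17*((1 - 8) - 19) + 509*901 = -17*(-7 - 19) + 458609 = -17*(-26) + 458609 = 442 + 458609 = 459051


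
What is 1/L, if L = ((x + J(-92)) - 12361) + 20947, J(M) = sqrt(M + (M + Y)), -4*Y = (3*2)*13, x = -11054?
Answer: -4936/12182455 - I*sqrt(814)/12182455 ≈ -0.00040517 - 2.3419e-6*I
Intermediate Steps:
Y = -39/2 (Y = -3*2*13/4 = -3*13/2 = -1/4*78 = -39/2 ≈ -19.500)
J(M) = sqrt(-39/2 + 2*M) (J(M) = sqrt(M + (M - 39/2)) = sqrt(M + (-39/2 + M)) = sqrt(-39/2 + 2*M))
L = -2468 + I*sqrt(814)/2 (L = ((-11054 + sqrt(-78 + 8*(-92))/2) - 12361) + 20947 = ((-11054 + sqrt(-78 - 736)/2) - 12361) + 20947 = ((-11054 + sqrt(-814)/2) - 12361) + 20947 = ((-11054 + (I*sqrt(814))/2) - 12361) + 20947 = ((-11054 + I*sqrt(814)/2) - 12361) + 20947 = (-23415 + I*sqrt(814)/2) + 20947 = -2468 + I*sqrt(814)/2 ≈ -2468.0 + 14.265*I)
1/L = 1/(-2468 + I*sqrt(814)/2)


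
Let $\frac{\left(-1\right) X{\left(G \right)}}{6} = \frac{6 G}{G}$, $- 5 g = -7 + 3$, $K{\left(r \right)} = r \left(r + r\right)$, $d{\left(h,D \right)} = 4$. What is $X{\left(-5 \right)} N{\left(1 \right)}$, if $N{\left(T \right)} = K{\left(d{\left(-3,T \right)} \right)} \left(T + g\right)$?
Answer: $- \frac{10368}{5} \approx -2073.6$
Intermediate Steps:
$K{\left(r \right)} = 2 r^{2}$ ($K{\left(r \right)} = r 2 r = 2 r^{2}$)
$g = \frac{4}{5}$ ($g = - \frac{-7 + 3}{5} = \left(- \frac{1}{5}\right) \left(-4\right) = \frac{4}{5} \approx 0.8$)
$X{\left(G \right)} = -36$ ($X{\left(G \right)} = - 6 \frac{6 G}{G} = \left(-6\right) 6 = -36$)
$N{\left(T \right)} = \frac{128}{5} + 32 T$ ($N{\left(T \right)} = 2 \cdot 4^{2} \left(T + \frac{4}{5}\right) = 2 \cdot 16 \left(\frac{4}{5} + T\right) = 32 \left(\frac{4}{5} + T\right) = \frac{128}{5} + 32 T$)
$X{\left(-5 \right)} N{\left(1 \right)} = - 36 \left(\frac{128}{5} + 32 \cdot 1\right) = - 36 \left(\frac{128}{5} + 32\right) = \left(-36\right) \frac{288}{5} = - \frac{10368}{5}$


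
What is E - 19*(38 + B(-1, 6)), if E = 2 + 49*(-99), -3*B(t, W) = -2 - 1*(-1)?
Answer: -16732/3 ≈ -5577.3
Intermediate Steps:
B(t, W) = ⅓ (B(t, W) = -(-2 - 1*(-1))/3 = -(-2 + 1)/3 = -⅓*(-1) = ⅓)
E = -4849 (E = 2 - 4851 = -4849)
E - 19*(38 + B(-1, 6)) = -4849 - 19*(38 + ⅓) = -4849 - 19*115/3 = -4849 - 2185/3 = -16732/3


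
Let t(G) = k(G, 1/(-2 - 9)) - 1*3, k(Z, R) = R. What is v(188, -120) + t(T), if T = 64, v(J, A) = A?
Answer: -1354/11 ≈ -123.09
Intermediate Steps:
t(G) = -34/11 (t(G) = 1/(-2 - 9) - 1*3 = 1/(-11) - 3 = -1/11 - 3 = -34/11)
v(188, -120) + t(T) = -120 - 34/11 = -1354/11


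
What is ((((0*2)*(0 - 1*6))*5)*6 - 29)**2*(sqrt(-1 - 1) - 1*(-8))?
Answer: 6728 + 841*I*sqrt(2) ≈ 6728.0 + 1189.4*I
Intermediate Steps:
((((0*2)*(0 - 1*6))*5)*6 - 29)**2*(sqrt(-1 - 1) - 1*(-8)) = (((0*(0 - 6))*5)*6 - 29)**2*(sqrt(-2) + 8) = (((0*(-6))*5)*6 - 29)**2*(I*sqrt(2) + 8) = ((0*5)*6 - 29)**2*(8 + I*sqrt(2)) = (0*6 - 29)**2*(8 + I*sqrt(2)) = (0 - 29)**2*(8 + I*sqrt(2)) = (-29)**2*(8 + I*sqrt(2)) = 841*(8 + I*sqrt(2)) = 6728 + 841*I*sqrt(2)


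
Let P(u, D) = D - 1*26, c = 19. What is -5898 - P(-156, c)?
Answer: -5891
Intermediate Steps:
P(u, D) = -26 + D (P(u, D) = D - 26 = -26 + D)
-5898 - P(-156, c) = -5898 - (-26 + 19) = -5898 - 1*(-7) = -5898 + 7 = -5891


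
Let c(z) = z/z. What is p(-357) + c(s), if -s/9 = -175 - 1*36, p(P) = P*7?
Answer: -2498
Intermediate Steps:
p(P) = 7*P
s = 1899 (s = -9*(-175 - 1*36) = -9*(-175 - 36) = -9*(-211) = 1899)
c(z) = 1
p(-357) + c(s) = 7*(-357) + 1 = -2499 + 1 = -2498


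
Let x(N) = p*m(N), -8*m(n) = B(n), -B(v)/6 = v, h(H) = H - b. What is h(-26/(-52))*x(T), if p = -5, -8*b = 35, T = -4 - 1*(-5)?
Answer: -585/32 ≈ -18.281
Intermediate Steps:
T = 1 (T = -4 + 5 = 1)
b = -35/8 (b = -⅛*35 = -35/8 ≈ -4.3750)
h(H) = 35/8 + H (h(H) = H - 1*(-35/8) = H + 35/8 = 35/8 + H)
B(v) = -6*v
m(n) = 3*n/4 (m(n) = -(-3)*n/4 = 3*n/4)
x(N) = -15*N/4
h(-26/(-52))*x(T) = (35/8 - 26/(-52))*(-15/4*1) = (35/8 - 26*(-1/52))*(-15/4) = (35/8 + ½)*(-15/4) = (39/8)*(-15/4) = -585/32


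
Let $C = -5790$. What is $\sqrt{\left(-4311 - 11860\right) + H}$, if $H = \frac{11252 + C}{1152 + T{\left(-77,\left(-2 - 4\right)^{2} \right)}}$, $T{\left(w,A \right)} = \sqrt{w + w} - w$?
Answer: $\sqrt{\frac{-19868697 - 16171 i \sqrt{154}}{1229 + i \sqrt{154}}} \approx 0.0002 - 127.15 i$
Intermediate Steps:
$T{\left(w,A \right)} = - w + \sqrt{2} \sqrt{w}$ ($T{\left(w,A \right)} = \sqrt{2 w} - w = \sqrt{2} \sqrt{w} - w = - w + \sqrt{2} \sqrt{w}$)
$H = \frac{5462}{1229 + i \sqrt{154}}$ ($H = \frac{11252 - 5790}{1152 + \left(\left(-1\right) \left(-77\right) + \sqrt{2} \sqrt{-77}\right)} = \frac{5462}{1152 + \left(77 + \sqrt{2} i \sqrt{77}\right)} = \frac{5462}{1152 + \left(77 + i \sqrt{154}\right)} = \frac{5462}{1229 + i \sqrt{154}} \approx 4.4438 - 0.044871 i$)
$\sqrt{\left(-4311 - 11860\right) + H} = \sqrt{\left(-4311 - 11860\right) + \left(\frac{6712798}{1510595} - \frac{5462 i \sqrt{154}}{1510595}\right)} = \sqrt{-16171 + \left(\frac{6712798}{1510595} - \frac{5462 i \sqrt{154}}{1510595}\right)} = \sqrt{- \frac{24421118947}{1510595} - \frac{5462 i \sqrt{154}}{1510595}}$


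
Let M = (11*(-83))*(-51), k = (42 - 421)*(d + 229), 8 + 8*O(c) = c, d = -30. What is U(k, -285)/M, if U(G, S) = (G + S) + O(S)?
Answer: -605941/372504 ≈ -1.6267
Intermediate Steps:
O(c) = -1 + c/8
k = -75421 (k = (42 - 421)*(-30 + 229) = -379*199 = -75421)
U(G, S) = -1 + G + 9*S/8 (U(G, S) = (G + S) + (-1 + S/8) = -1 + G + 9*S/8)
M = 46563 (M = -913*(-51) = 46563)
U(k, -285)/M = (-1 - 75421 + (9/8)*(-285))/46563 = (-1 - 75421 - 2565/8)*(1/46563) = -605941/8*1/46563 = -605941/372504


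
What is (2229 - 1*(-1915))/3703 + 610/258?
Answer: 237713/68241 ≈ 3.4834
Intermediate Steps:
(2229 - 1*(-1915))/3703 + 610/258 = (2229 + 1915)*(1/3703) + 610*(1/258) = 4144*(1/3703) + 305/129 = 592/529 + 305/129 = 237713/68241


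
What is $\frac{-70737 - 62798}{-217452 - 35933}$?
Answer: $\frac{1571}{2981} \approx 0.527$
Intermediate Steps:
$\frac{-70737 - 62798}{-217452 - 35933} = - \frac{133535}{-253385} = \left(-133535\right) \left(- \frac{1}{253385}\right) = \frac{1571}{2981}$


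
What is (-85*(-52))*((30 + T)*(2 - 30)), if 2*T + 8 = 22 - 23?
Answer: -3155880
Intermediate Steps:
T = -9/2 (T = -4 + (22 - 23)/2 = -4 + (1/2)*(-1) = -4 - 1/2 = -9/2 ≈ -4.5000)
(-85*(-52))*((30 + T)*(2 - 30)) = (-85*(-52))*((30 - 9/2)*(2 - 30)) = 4420*((51/2)*(-28)) = 4420*(-714) = -3155880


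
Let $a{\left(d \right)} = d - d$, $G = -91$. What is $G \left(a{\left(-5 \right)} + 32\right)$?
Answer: $-2912$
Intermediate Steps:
$a{\left(d \right)} = 0$
$G \left(a{\left(-5 \right)} + 32\right) = - 91 \left(0 + 32\right) = \left(-91\right) 32 = -2912$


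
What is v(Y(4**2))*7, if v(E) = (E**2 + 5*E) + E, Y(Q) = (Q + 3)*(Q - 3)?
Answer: 437437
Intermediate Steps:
Y(Q) = (-3 + Q)*(3 + Q) (Y(Q) = (3 + Q)*(-3 + Q) = (-3 + Q)*(3 + Q))
v(E) = E**2 + 6*E
v(Y(4**2))*7 = ((-9 + (4**2)**2)*(6 + (-9 + (4**2)**2)))*7 = ((-9 + 16**2)*(6 + (-9 + 16**2)))*7 = ((-9 + 256)*(6 + (-9 + 256)))*7 = (247*(6 + 247))*7 = (247*253)*7 = 62491*7 = 437437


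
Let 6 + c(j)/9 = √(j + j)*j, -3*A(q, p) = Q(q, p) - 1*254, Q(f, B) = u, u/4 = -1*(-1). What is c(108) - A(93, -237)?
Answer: -412/3 + 5832*√6 ≈ 14148.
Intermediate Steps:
u = 4 (u = 4*(-1*(-1)) = 4*1 = 4)
Q(f, B) = 4
A(q, p) = 250/3 (A(q, p) = -(4 - 1*254)/3 = -(4 - 254)/3 = -⅓*(-250) = 250/3)
c(j) = -54 + 9*√2*j^(3/2) (c(j) = -54 + 9*(√(j + j)*j) = -54 + 9*(√(2*j)*j) = -54 + 9*((√2*√j)*j) = -54 + 9*(√2*j^(3/2)) = -54 + 9*√2*j^(3/2))
c(108) - A(93, -237) = (-54 + 9*√2*108^(3/2)) - 1*250/3 = (-54 + 9*√2*(648*√3)) - 250/3 = (-54 + 5832*√6) - 250/3 = -412/3 + 5832*√6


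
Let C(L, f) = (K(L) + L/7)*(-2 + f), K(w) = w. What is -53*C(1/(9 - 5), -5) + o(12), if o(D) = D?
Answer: 118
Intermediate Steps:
C(L, f) = 8*L*(-2 + f)/7 (C(L, f) = (L + L/7)*(-2 + f) = (8*L/7)*(-2 + f) = 8*L*(-2 + f)/7)
-53*C(1/(9 - 5), -5) + o(12) = -424*(-2 - 5)/(7*(9 - 5)) + 12 = -424*(-7)/(7*4) + 12 = -53*(-2) + 12 = 106 + 12 = 118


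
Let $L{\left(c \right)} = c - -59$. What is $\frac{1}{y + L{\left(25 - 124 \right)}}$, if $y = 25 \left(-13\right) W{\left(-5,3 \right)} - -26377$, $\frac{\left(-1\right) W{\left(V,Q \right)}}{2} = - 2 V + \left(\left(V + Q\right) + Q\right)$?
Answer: $\frac{1}{33487} \approx 2.9862 \cdot 10^{-5}$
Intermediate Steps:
$L{\left(c \right)} = 59 + c$ ($L{\left(c \right)} = c + 59 = 59 + c$)
$W{\left(V,Q \right)} = - 4 Q + 2 V$ ($W{\left(V,Q \right)} = - 2 \left(- 2 V + \left(\left(V + Q\right) + Q\right)\right) = - 2 \left(- 2 V + \left(\left(Q + V\right) + Q\right)\right) = - 2 \left(- 2 V + \left(V + 2 Q\right)\right) = - 2 \left(- V + 2 Q\right) = - 4 Q + 2 V$)
$y = 33527$ ($y = 25 \left(-13\right) \left(\left(-4\right) 3 + 2 \left(-5\right)\right) - -26377 = - 325 \left(-12 - 10\right) + 26377 = \left(-325\right) \left(-22\right) + 26377 = 7150 + 26377 = 33527$)
$\frac{1}{y + L{\left(25 - 124 \right)}} = \frac{1}{33527 + \left(59 + \left(25 - 124\right)\right)} = \frac{1}{33527 + \left(59 - 99\right)} = \frac{1}{33527 - 40} = \frac{1}{33487}$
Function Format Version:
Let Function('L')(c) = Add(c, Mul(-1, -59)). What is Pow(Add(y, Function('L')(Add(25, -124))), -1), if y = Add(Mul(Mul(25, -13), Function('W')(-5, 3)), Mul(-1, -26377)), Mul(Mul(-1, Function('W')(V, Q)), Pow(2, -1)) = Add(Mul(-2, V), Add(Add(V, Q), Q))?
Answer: Rational(1, 33487) ≈ 2.9862e-5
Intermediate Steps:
Function('L')(c) = Add(59, c) (Function('L')(c) = Add(c, 59) = Add(59, c))
Function('W')(V, Q) = Add(Mul(-4, Q), Mul(2, V)) (Function('W')(V, Q) = Mul(-2, Add(Mul(-2, V), Add(Add(V, Q), Q))) = Mul(-2, Add(Mul(-2, V), Add(Add(Q, V), Q))) = Mul(-2, Add(Mul(-2, V), Add(V, Mul(2, Q)))) = Mul(-2, Add(Mul(-1, V), Mul(2, Q))) = Add(Mul(-4, Q), Mul(2, V)))
y = 33527 (y = Add(Mul(Mul(25, -13), Add(Mul(-4, 3), Mul(2, -5))), Mul(-1, -26377)) = Add(Mul(-325, Add(-12, -10)), 26377) = Add(Mul(-325, -22), 26377) = Add(7150, 26377) = 33527)
Pow(Add(y, Function('L')(Add(25, -124))), -1) = Pow(Add(33527, Add(59, Add(25, -124))), -1) = Pow(Add(33527, Add(59, -99)), -1) = Pow(Add(33527, -40), -1) = Pow(33487, -1) = Rational(1, 33487)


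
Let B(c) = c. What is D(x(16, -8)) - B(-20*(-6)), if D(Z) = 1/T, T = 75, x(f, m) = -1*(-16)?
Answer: -8999/75 ≈ -119.99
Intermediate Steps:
x(f, m) = 16
D(Z) = 1/75
D(x(16, -8)) - B(-20*(-6)) = 1/75 - (-20)*(-6) = 1/75 - 1*120 = 1/75 - 120 = -8999/75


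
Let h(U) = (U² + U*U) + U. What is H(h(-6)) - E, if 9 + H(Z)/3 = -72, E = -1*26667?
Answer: 26424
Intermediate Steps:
E = -26667
h(U) = U + 2*U² (h(U) = (U² + U²) + U = 2*U² + U = U + 2*U²)
H(Z) = -243 (H(Z) = -27 + 3*(-72) = -27 - 216 = -243)
H(h(-6)) - E = -243 - 1*(-26667) = -243 + 26667 = 26424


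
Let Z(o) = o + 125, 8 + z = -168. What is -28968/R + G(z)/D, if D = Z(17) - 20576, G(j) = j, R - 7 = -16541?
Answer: 148710524/84463939 ≈ 1.7606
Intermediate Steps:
R = -16534 (R = 7 - 16541 = -16534)
z = -176 (z = -8 - 168 = -176)
Z(o) = 125 + o
D = -20434 (D = (125 + 17) - 20576 = 142 - 20576 = -20434)
-28968/R + G(z)/D = -28968/(-16534) - 176/(-20434) = -28968*(-1/16534) - 176*(-1/20434) = 14484/8267 + 88/10217 = 148710524/84463939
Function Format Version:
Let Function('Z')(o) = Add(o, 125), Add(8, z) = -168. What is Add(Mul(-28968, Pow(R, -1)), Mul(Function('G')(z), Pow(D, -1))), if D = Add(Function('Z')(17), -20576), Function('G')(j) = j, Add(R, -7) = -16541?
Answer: Rational(148710524, 84463939) ≈ 1.7606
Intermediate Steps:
R = -16534 (R = Add(7, -16541) = -16534)
z = -176 (z = Add(-8, -168) = -176)
Function('Z')(o) = Add(125, o)
D = -20434 (D = Add(Add(125, 17), -20576) = Add(142, -20576) = -20434)
Add(Mul(-28968, Pow(R, -1)), Mul(Function('G')(z), Pow(D, -1))) = Add(Mul(-28968, Pow(-16534, -1)), Mul(-176, Pow(-20434, -1))) = Add(Mul(-28968, Rational(-1, 16534)), Mul(-176, Rational(-1, 20434))) = Add(Rational(14484, 8267), Rational(88, 10217)) = Rational(148710524, 84463939)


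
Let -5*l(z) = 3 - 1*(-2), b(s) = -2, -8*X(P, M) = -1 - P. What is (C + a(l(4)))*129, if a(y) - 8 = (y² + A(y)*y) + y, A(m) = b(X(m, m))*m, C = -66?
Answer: -7740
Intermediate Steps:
X(P, M) = ⅛ + P/8 (X(P, M) = -(-1 - P)/8 = ⅛ + P/8)
A(m) = -2*m
l(z) = -1 (l(z) = -(3 - 1*(-2))/5 = -(3 + 2)/5 = -⅕*5 = -1)
a(y) = 8 + y - y² (a(y) = 8 + ((y² + (-2*y)*y) + y) = 8 + ((y² - 2*y²) + y) = 8 + (-y² + y) = 8 + (y - y²) = 8 + y - y²)
(C + a(l(4)))*129 = (-66 + (8 - 1 - 1*(-1)²))*129 = (-66 + (8 - 1 - 1*1))*129 = (-66 + (8 - 1 - 1))*129 = (-66 + 6)*129 = -60*129 = -7740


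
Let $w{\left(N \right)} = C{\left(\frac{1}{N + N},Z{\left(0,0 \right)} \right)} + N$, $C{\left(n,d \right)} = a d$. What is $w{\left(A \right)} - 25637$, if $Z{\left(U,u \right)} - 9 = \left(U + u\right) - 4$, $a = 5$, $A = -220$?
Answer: $-25832$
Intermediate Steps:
$Z{\left(U,u \right)} = 5 + U + u$ ($Z{\left(U,u \right)} = 9 - \left(4 - U - u\right) = 9 + \left(-4 + U + u\right) = 5 + U + u$)
$C{\left(n,d \right)} = 5 d$
$w{\left(N \right)} = 25 + N$ ($w{\left(N \right)} = 5 \left(5 + 0 + 0\right) + N = 5 \cdot 5 + N = 25 + N$)
$w{\left(A \right)} - 25637 = \left(25 - 220\right) - 25637 = -195 - 25637 = -25832$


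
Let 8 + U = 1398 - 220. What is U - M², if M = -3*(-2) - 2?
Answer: 1154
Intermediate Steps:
M = 4 (M = 6 - 2 = 4)
U = 1170 (U = -8 + (1398 - 220) = -8 + 1178 = 1170)
U - M² = 1170 - 1*4² = 1170 - 1*16 = 1170 - 16 = 1154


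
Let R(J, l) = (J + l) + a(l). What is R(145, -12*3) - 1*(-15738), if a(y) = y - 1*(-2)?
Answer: 15813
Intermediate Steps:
a(y) = 2 + y (a(y) = y + 2 = 2 + y)
R(J, l) = 2 + J + 2*l (R(J, l) = (J + l) + (2 + l) = 2 + J + 2*l)
R(145, -12*3) - 1*(-15738) = (2 + 145 + 2*(-12*3)) - 1*(-15738) = (2 + 145 + 2*(-36)) + 15738 = (2 + 145 - 72) + 15738 = 75 + 15738 = 15813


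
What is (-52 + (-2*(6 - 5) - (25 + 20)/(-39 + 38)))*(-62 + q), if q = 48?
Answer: 126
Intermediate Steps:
(-52 + (-2*(6 - 5) - (25 + 20)/(-39 + 38)))*(-62 + q) = (-52 + (-2*(6 - 5) - (25 + 20)/(-39 + 38)))*(-62 + 48) = (-52 + (-2*1 - 45/(-1)))*(-14) = (-52 + (-2 - 45*(-1)))*(-14) = (-52 + (-2 - 1*(-45)))*(-14) = (-52 + (-2 + 45))*(-14) = (-52 + 43)*(-14) = -9*(-14) = 126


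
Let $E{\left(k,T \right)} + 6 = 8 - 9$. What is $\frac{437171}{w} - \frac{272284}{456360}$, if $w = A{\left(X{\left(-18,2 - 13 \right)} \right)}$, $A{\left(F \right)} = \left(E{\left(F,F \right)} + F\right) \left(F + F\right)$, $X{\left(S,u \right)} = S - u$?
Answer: $\frac{3561678391}{1597260} \approx 2229.9$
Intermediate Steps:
$E{\left(k,T \right)} = -7$ ($E{\left(k,T \right)} = -6 + \left(8 - 9\right) = -6 - 1 = -7$)
$A{\left(F \right)} = 2 F \left(-7 + F\right)$ ($A{\left(F \right)} = \left(-7 + F\right) \left(F + F\right) = \left(-7 + F\right) 2 F = 2 F \left(-7 + F\right)$)
$w = 196$ ($w = 2 \left(-18 - \left(2 - 13\right)\right) \left(-7 - \left(20 - 13\right)\right) = 2 \left(-18 - \left(2 - 13\right)\right) \left(-7 - 7\right) = 2 \left(-18 - -11\right) \left(-7 - 7\right) = 2 \left(-18 + 11\right) \left(-7 + \left(-18 + 11\right)\right) = 2 \left(-7\right) \left(-7 - 7\right) = 2 \left(-7\right) \left(-14\right) = 196$)
$\frac{437171}{w} - \frac{272284}{456360} = \frac{437171}{196} - \frac{272284}{456360} = 437171 \cdot \frac{1}{196} - \frac{68071}{114090} = \frac{62453}{28} - \frac{68071}{114090} = \frac{3561678391}{1597260}$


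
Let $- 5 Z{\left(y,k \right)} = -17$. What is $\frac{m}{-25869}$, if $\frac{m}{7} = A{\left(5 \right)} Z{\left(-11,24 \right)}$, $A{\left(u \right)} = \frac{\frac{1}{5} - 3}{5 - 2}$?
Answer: $\frac{1666}{1940175} \approx 0.00085869$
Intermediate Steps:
$Z{\left(y,k \right)} = \frac{17}{5}$ ($Z{\left(y,k \right)} = \left(- \frac{1}{5}\right) \left(-17\right) = \frac{17}{5}$)
$A{\left(u \right)} = - \frac{14}{15}$ ($A{\left(u \right)} = \frac{\frac{1}{5} - 3}{3} = \left(- \frac{14}{5}\right) \frac{1}{3} = - \frac{14}{15}$)
$m = - \frac{1666}{75}$ ($m = 7 \left(\left(- \frac{14}{15}\right) \frac{17}{5}\right) = 7 \left(- \frac{238}{75}\right) = - \frac{1666}{75} \approx -22.213$)
$\frac{m}{-25869} = - \frac{1666}{75 \left(-25869\right)} = \left(- \frac{1666}{75}\right) \left(- \frac{1}{25869}\right) = \frac{1666}{1940175}$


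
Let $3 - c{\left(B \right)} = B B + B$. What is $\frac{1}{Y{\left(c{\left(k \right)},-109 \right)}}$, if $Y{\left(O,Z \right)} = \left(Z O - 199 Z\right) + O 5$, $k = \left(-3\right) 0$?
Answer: $\frac{1}{21379} \approx 4.6775 \cdot 10^{-5}$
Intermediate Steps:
$k = 0$
$c{\left(B \right)} = 3 - B - B^{2}$ ($c{\left(B \right)} = 3 - \left(B B + B\right) = 3 - \left(B^{2} + B\right) = 3 - \left(B + B^{2}\right) = 3 - B - B^{2}$)
$Y{\left(O,Z \right)} = - 199 Z + 5 O + O Z$ ($Y{\left(O,Z \right)} = \left(O Z - 199 Z\right) + 5 O = \left(- 199 Z + O Z\right) + 5 O = - 199 Z + 5 O + O Z$)
$\frac{1}{Y{\left(c{\left(k \right)},-109 \right)}} = \frac{1}{\left(-199\right) \left(-109\right) + 5 \left(3 - 0 - 0^{2}\right) + \left(3 - 0 - 0^{2}\right) \left(-109\right)} = \frac{1}{21691 + 5 \left(3 + 0 - 0\right) + \left(3 + 0 - 0\right) \left(-109\right)} = \frac{1}{21691 + 5 \left(3 + 0 + 0\right) + \left(3 + 0 + 0\right) \left(-109\right)} = \frac{1}{21691 + 5 \cdot 3 + 3 \left(-109\right)} = \frac{1}{21691 + 15 - 327} = \frac{1}{21379}$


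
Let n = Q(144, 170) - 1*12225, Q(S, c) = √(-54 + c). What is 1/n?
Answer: -12225/149450509 - 2*√29/149450509 ≈ -8.1872e-5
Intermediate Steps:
n = -12225 + 2*√29 (n = √(-54 + 170) - 1*12225 = √116 - 12225 = 2*√29 - 12225 = -12225 + 2*√29 ≈ -12214.)
1/n = 1/(-12225 + 2*√29)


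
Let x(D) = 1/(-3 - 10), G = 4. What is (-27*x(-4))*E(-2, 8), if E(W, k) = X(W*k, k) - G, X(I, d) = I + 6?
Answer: -378/13 ≈ -29.077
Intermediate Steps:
X(I, d) = 6 + I
E(W, k) = 2 + W*k (E(W, k) = (6 + W*k) - 1*4 = (6 + W*k) - 4 = 2 + W*k)
x(D) = -1/13 (x(D) = 1/(-13) = -1/13)
(-27*x(-4))*E(-2, 8) = (-27*(-1/13))*(2 - 2*8) = 27*(2 - 16)/13 = (27/13)*(-14) = -378/13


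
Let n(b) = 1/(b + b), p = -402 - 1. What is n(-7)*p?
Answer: 403/14 ≈ 28.786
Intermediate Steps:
p = -403
n(b) = 1/(2*b)
n(-7)*p = ((1/2)/(-7))*(-403) = ((1/2)*(-1/7))*(-403) = -1/14*(-403) = 403/14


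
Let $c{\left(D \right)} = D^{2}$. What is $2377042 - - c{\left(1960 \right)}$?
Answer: $6218642$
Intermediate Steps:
$2377042 - - c{\left(1960 \right)} = 2377042 - - 1960^{2} = 2377042 - \left(-1\right) 3841600 = 2377042 - -3841600 = 2377042 + 3841600 = 6218642$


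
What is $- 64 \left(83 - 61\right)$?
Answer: $-1408$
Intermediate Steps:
$- 64 \left(83 - 61\right) = \left(-64\right) 22 = -1408$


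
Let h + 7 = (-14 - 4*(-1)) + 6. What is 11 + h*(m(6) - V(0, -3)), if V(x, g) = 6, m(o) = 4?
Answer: 33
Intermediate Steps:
h = -11 (h = -7 + ((-14 - 4*(-1)) + 6) = -7 + ((-14 + 4) + 6) = -7 + (-10 + 6) = -7 - 4 = -11)
11 + h*(m(6) - V(0, -3)) = 11 - 11*(4 - 1*6) = 11 - 11*(4 - 6) = 11 - 11*(-2) = 11 + 22 = 33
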